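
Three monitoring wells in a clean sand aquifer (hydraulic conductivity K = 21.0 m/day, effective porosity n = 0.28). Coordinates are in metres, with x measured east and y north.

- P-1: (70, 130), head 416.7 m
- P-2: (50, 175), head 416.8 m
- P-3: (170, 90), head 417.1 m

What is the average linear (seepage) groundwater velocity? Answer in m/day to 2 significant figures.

Three-point gradient (reference P-1): Δ to P-2 = (-20, 45, +0.1), Δ to P-3 = (100, -40, +0.4).
∂h/∂x = +0.005946, ∂h/∂y = +0.004865 (det = -3700).
|∇h| = √(0.005946² + 0.004865²) = 0.007683
Seepage velocity v = K·i/n = 21.0 × 0.007683 / 0.28 = 0.5762 m/day.

0.58 m/day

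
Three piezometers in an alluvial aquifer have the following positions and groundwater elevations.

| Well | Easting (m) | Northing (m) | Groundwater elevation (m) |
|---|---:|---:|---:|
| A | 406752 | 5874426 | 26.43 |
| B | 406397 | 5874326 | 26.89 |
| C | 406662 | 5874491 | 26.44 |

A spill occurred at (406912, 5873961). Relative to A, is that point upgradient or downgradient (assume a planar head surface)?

upgradient

Three-point gradient (reference A): Δ to B = (-355, -100, +0.46), Δ to C = (-90, 65, +0.01).
∂h/∂x = -0.0009634, ∂h/∂y = -0.001180 (det = -32075).
Head at (406912, 5873961) = 26.43 + (-0.0009634)·(160) + (-0.001180)·(-465) = 26.82 m.
That is higher than the 26.43 m at A, so the point is upgradient.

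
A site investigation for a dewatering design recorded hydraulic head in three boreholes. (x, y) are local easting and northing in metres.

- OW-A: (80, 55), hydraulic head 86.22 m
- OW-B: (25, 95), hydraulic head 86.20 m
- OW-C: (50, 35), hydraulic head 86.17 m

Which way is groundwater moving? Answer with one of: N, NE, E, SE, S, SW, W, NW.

Taking OW-A as reference: OW-B−OW-A = (-55, 40, -0.02); OW-C−OW-A = (-30, -20, -0.05).
Solve a·Δx + b·Δy = Δh: det = (-55)·(-20) − (-30)·40 = 2300.
∂h/∂x = [(-0.02)·(-20) − (-0.05)·40] / 2300 = +0.001043
∂h/∂y = [(-55)·(-0.05) − (-30)·(-0.02)] / 2300 = +0.0009348
Flow = −∇h = (-0.001043 east, -0.0009348 north), which points southwest.

SW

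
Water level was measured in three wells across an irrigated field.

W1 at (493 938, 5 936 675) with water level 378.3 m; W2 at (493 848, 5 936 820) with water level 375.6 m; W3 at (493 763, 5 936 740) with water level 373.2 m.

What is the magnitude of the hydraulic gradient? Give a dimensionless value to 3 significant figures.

0.0289

Differences from W1: to W2 (Δx, Δy, Δh) = (-90, 145, -2.7); to W3 = (-175, 65, -5.1).
Determinant of the coordinate differences = (-90)·65 − (-175)·145 = 19525.
∂h/∂x = [(-2.7)·65 − (-5.1)·145] / 19525 = +0.02889
∂h/∂y = [(-90)·(-5.1) − (-175)·(-2.7)] / 19525 = -0.0006914
|∇h| = √(0.02889² + -0.0006914²) = 0.0289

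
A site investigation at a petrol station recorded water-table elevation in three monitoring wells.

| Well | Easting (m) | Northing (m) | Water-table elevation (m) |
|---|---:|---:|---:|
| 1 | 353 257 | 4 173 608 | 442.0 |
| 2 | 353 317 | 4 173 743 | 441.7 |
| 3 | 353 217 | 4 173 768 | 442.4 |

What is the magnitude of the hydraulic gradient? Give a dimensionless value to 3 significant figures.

0.00685

Taking 1 as reference: 2−1 = (60, 135, -0.3); 3−1 = (-40, 160, +0.4).
Determinant of the coordinate differences = 60·160 − (-40)·135 = 15000.
∂h/∂x = [(-0.3)·160 − (+0.4)·135] / 15000 = -0.006800
∂h/∂y = [60·(+0.4) − (-40)·(-0.3)] / 15000 = +0.0008000
|∇h| = √(-0.006800² + 0.0008000²) = 0.006847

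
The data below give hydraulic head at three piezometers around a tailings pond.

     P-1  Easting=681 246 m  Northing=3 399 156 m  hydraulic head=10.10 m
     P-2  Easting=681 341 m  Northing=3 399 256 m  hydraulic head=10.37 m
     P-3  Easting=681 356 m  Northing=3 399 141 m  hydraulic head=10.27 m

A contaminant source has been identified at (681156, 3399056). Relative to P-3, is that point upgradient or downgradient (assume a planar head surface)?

downgradient

With h = a·x + b·y + c and P-1 as origin, the differences give:
  95·a + 100·b = +0.27
  110·a + (-15)·b = +0.17
Eliminate b (×(-15) and ×100, subtract): -12425·a = -21.050 → a = ∂h/∂x = +0.001694
Back-substitute: b = ∂h/∂y = +0.001091.
Head at (681156, 3399056) = 10.10 + (+0.001694)·(-90) + (+0.001091)·(-100) = 9.84 m.
That is lower than the 10.27 m at P-3, so the point is downgradient.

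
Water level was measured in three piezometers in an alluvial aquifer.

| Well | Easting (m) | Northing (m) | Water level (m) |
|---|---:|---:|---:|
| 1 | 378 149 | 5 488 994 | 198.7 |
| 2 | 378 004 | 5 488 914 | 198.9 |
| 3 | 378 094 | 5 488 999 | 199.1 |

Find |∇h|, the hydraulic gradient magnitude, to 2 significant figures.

Differences from 1: to 2 (Δx, Δy, Δh) = (-145, -80, +0.2); to 3 = (-55, 5, +0.4).
Solve a·Δx + b·Δy = Δh: det = (-145)·5 − (-55)·(-80) = -5125.
∂h/∂x = [(+0.2)·5 − (+0.4)·(-80)] / -5125 = -0.006439
∂h/∂y = [(-145)·(+0.4) − (-55)·(+0.2)] / -5125 = +0.009171
|∇h| = √(-0.006439² + 0.009171²) = 0.01121

0.011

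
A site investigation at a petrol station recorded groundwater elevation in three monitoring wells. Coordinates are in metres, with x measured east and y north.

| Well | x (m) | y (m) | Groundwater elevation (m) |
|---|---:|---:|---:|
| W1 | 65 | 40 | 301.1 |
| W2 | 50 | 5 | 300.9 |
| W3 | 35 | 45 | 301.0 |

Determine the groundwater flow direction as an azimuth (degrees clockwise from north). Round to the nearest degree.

225°

Differences from W1: to W2 (Δx, Δy, Δh) = (-15, -35, -0.2); to W3 = (-30, 5, -0.1).
Solve a·Δx + b·Δy = Δh: det = (-15)·5 − (-30)·(-35) = -1125.
∂h/∂x = [(-0.2)·5 − (-0.1)·(-35)] / -1125 = +0.004000
∂h/∂y = [(-15)·(-0.1) − (-30)·(-0.2)] / -1125 = +0.004000
Flow direction (−∇h) has components (-0.004000 E, -0.004000 N).
Azimuth = atan2(E, N) = atan2(-0.004000, -0.004000) = 225.0° ≈ 225°.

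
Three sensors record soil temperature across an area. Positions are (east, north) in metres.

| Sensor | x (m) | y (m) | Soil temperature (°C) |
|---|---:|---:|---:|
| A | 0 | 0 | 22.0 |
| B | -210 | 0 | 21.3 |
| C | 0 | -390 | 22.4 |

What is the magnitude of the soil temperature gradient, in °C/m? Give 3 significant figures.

∂T/∂x = (21.3 − 22.0) / (-210 − 0) = +0.003333
∂T/∂y = (22.4 − 22.0) / (-390 − 0) = -0.001026
|∇f| = √(0.003333² + -0.001026²) = 0.003487 °C/m

0.00349 °C/m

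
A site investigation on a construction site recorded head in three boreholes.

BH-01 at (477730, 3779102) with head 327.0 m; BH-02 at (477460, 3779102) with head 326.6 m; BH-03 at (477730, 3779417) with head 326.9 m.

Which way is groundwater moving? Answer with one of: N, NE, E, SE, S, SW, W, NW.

∂h/∂x = (326.6 − 327.0) / (477460 − 477730) = +0.001481
∂h/∂y = (326.9 − 327.0) / (3779417 − 3779102) = -0.0003175
Flow = −∇h = (-0.001481 east, +0.0003175 north), which points west.

W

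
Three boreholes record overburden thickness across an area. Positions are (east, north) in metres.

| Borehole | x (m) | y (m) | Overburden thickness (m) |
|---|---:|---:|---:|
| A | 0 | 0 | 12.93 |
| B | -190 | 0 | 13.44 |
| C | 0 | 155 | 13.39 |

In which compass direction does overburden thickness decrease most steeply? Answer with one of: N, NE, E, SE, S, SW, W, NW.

∂d/∂x = (13.44 − 12.93) / (-190 − 0) = -0.002684
∂d/∂y = (13.39 − 12.93) / (155 − 0) = +0.002968
Steepest decrease is along −∇f = (+0.002684 E, -0.002968 N) → southeast.

SE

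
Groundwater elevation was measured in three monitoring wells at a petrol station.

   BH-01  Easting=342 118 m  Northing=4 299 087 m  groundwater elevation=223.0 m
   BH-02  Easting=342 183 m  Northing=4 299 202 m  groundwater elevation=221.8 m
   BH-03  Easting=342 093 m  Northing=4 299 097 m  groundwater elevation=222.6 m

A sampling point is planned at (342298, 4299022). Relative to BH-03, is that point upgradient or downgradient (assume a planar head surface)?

upgradient

Taking BH-01 as reference: BH-02−BH-01 = (65, 115, -1.2); BH-03−BH-01 = (-25, 10, -0.4).
Determinant of the coordinate differences = 65·10 − (-25)·115 = 3525.
∂h/∂x = [(-1.2)·10 − (-0.4)·115] / 3525 = +0.009645
∂h/∂y = [65·(-0.4) − (-25)·(-1.2)] / 3525 = -0.01589
Head at (342298, 4299022) = 223.0 + (+0.009645)·(180) + (-0.01589)·(-65) = 225.77 m.
That is higher than the 222.6 m at BH-03, so the point is upgradient.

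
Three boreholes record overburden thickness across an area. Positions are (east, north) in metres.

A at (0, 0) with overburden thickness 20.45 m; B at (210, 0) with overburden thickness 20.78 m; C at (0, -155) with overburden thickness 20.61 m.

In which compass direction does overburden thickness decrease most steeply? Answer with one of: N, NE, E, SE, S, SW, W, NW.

∂d/∂x = (20.78 − 20.45) / (210 − 0) = +0.001571
∂d/∂y = (20.61 − 20.45) / (-155 − 0) = -0.001032
Steepest decrease is along −∇f = (-0.001571 E, +0.001032 N) → northwest.

NW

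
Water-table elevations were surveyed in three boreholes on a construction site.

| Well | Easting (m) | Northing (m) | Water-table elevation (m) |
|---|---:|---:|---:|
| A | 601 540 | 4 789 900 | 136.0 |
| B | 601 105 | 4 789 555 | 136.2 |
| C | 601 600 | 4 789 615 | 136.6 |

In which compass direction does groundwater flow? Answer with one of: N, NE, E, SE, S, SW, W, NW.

Differences from A: to B (Δx, Δy, Δh) = (-435, -345, +0.2); to C = (60, -285, +0.6).
Determinant of the coordinate differences = (-435)·(-285) − 60·(-345) = 144675.
∂h/∂x = [(+0.2)·(-285) − (+0.6)·(-345)] / 144675 = +0.001037
∂h/∂y = [(-435)·(+0.6) − 60·(+0.2)] / 144675 = -0.001887
Flow = −∇h = (-0.001037 east, +0.001887 north), which points northwest.

NW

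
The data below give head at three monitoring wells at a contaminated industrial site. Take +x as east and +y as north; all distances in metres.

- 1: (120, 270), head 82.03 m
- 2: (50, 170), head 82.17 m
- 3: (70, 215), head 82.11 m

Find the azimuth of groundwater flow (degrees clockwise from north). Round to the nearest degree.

012°

With h = a·x + b·y + c and 1 as origin, the differences give:
  (-70)·a + (-100)·b = +0.14
  (-50)·a + (-55)·b = +0.08
Eliminate b (×(-55) and ×(-100), subtract): -1150·a = 0.300 → a = ∂h/∂x = -0.0002609
Back-substitute: b = ∂h/∂y = -0.001217.
Flow direction (−∇h) has components (+0.0002609 E, +0.001217 N).
Azimuth = atan2(E, N) = atan2(+0.0002609, +0.001217) = 12.1° ≈ 012°.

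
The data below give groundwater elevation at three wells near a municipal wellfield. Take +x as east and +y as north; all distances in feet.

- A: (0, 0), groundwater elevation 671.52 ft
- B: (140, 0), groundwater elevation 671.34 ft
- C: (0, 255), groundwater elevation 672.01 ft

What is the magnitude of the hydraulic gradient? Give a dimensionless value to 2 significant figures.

0.0023

∂h/∂x = (671.34 − 671.52) / (140 − 0) = -0.001286
∂h/∂y = (672.01 − 671.52) / (255 − 0) = +0.001922
|∇h| = √(-0.001286² + 0.001922²) = 0.002313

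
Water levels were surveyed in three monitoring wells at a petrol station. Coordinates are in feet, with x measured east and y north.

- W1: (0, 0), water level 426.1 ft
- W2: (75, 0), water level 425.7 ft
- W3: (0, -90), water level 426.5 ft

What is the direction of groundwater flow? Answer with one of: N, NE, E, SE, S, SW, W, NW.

∂h/∂x = (425.7 − 426.1) / (75 − 0) = -0.005333
∂h/∂y = (426.5 − 426.1) / (-90 − 0) = -0.004444
Flow = −∇h = (+0.005333 east, +0.004444 north), which points northeast.

NE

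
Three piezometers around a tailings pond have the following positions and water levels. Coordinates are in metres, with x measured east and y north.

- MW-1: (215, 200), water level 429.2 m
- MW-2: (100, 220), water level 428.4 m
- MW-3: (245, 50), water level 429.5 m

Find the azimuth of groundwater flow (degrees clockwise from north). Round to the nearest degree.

275°

With h = a·x + b·y + c and MW-1 as origin, the differences give:
  (-115)·a + 20·b = -0.8
  30·a + (-150)·b = +0.3
Eliminate b (×(-150) and ×20, subtract): 16650·a = 114.00 → a = ∂h/∂x = +0.006847
Back-substitute: b = ∂h/∂y = -0.0006306.
Flow direction (−∇h) has components (-0.006847 E, +0.0006306 N).
Azimuth = atan2(E, N) = atan2(-0.006847, +0.0006306) = 275.3° ≈ 275°.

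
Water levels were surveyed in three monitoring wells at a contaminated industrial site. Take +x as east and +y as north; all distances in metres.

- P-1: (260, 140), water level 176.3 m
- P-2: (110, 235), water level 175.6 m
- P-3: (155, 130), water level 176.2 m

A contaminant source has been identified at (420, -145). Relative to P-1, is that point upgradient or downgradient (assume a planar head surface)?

Three-point gradient (reference P-1): Δ to P-2 = (-150, 95, -0.7), Δ to P-3 = (-105, -10, -0.1).
∂h/∂x = +0.001438, ∂h/∂y = -0.005098 (det = 11475).
Head at (420, -145) = 176.3 + (+0.001438)·(160) + (-0.005098)·(-285) = 177.98 m.
That is higher than the 176.3 m at P-1, so the point is upgradient.

upgradient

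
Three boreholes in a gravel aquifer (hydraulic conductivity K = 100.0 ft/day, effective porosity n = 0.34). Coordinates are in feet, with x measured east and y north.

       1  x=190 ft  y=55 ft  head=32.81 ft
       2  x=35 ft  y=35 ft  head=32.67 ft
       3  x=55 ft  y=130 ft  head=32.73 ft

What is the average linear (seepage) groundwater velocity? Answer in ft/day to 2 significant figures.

0.28 ft/day

Taking 1 as reference: 2−1 = (-155, -20, -0.14); 3−1 = (-135, 75, -0.08).
Determinant of the coordinate differences = (-155)·75 − (-135)·(-20) = -14325.
∂h/∂x = [(-0.14)·75 − (-0.08)·(-20)] / -14325 = +0.0008447
∂h/∂y = [(-155)·(-0.08) − (-135)·(-0.14)] / -14325 = +0.0004538
|∇h| = √(0.0008447² + 0.0004538²) = 0.0009589
Seepage velocity v = K·i/n = 100.0 × 0.0009589 / 0.34 = 0.282 ft/day.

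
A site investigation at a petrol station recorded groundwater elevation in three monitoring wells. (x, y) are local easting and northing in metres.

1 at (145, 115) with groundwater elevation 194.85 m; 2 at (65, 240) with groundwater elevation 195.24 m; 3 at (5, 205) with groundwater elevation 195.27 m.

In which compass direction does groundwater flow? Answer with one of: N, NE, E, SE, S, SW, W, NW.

Taking 1 as reference: 2−1 = (-80, 125, +0.39); 3−1 = (-140, 90, +0.42).
Solve a·Δx + b·Δy = Δh: det = (-80)·90 − (-140)·125 = 10300.
∂h/∂x = [(+0.39)·90 − (+0.42)·125] / 10300 = -0.001689
∂h/∂y = [(-80)·(+0.42) − (-140)·(+0.39)] / 10300 = +0.002039
Flow = −∇h = (+0.001689 east, -0.002039 north), which points southeast.

SE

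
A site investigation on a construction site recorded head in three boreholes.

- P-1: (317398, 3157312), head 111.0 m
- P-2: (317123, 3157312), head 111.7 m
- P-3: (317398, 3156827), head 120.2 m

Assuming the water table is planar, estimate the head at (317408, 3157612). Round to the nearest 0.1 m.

105.3 m

∂h/∂x = (111.7 − 111.0) / (317123 − 317398) = -0.002545
∂h/∂y = (120.2 − 111.0) / (3156827 − 3157312) = -0.01897
h(317408, 3157612) = 111.0 + (-0.002545)·(10) + (-0.01897)·(300) = 111.0 -0.025 -5.691 = 105.284 m.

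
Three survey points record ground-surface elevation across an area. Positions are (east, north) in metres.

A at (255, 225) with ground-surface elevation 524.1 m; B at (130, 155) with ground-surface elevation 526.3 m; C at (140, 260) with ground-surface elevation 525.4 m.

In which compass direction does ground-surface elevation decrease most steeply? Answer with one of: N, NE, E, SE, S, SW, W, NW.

NE

Taking A as reference: B−A = (-125, -70, +2.2); C−A = (-115, 35, +1.3).
Determinant of the coordinate differences = (-125)·35 − (-115)·(-70) = -12425.
∂z/∂x = [(+2.2)·35 − (+1.3)·(-70)] / -12425 = -0.01352
∂z/∂y = [(-125)·(+1.3) − (-115)·(+2.2)] / -12425 = -0.007284
Steepest decrease is along −∇f = (+0.01352 E, +0.007284 N) → northeast.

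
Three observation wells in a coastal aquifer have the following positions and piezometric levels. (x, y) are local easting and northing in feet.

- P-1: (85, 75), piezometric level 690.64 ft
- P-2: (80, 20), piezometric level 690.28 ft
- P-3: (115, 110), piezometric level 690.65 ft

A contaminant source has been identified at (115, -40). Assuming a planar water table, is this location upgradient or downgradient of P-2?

downgradient

With h = a·x + b·y + c and P-1 as origin, the differences give:
  (-5)·a + (-55)·b = -0.36
  30·a + 35·b = +0.01
Eliminate b (×35 and ×(-55), subtract): 1475·a = -12.050 → a = ∂h/∂x = -0.008169
Back-substitute: b = ∂h/∂y = +0.007288.
Head at (115, -40) = 690.64 + (-0.008169)·(30) + (+0.007288)·(-115) = 689.56 ft.
That is lower than the 690.28 ft at P-2, so the point is downgradient.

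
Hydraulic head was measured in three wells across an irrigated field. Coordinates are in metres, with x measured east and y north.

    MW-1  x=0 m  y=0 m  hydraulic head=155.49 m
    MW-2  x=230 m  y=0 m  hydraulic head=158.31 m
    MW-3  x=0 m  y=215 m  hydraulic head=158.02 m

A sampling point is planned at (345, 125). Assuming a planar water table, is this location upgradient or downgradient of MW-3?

∂h/∂x = (158.31 − 155.49) / (230 − 0) = +0.01226
∂h/∂y = (158.02 − 155.49) / (215 − 0) = +0.01177
Head at (345, 125) = 155.49 + (+0.01226)·(345) + (+0.01177)·(125) = 161.19 m.
That is higher than the 158.02 m at MW-3, so the point is upgradient.

upgradient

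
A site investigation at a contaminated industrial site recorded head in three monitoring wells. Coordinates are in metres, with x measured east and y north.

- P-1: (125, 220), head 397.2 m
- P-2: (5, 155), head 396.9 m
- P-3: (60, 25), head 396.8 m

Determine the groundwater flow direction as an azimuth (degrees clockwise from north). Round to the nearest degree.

229°

Three-point gradient (reference P-1): Δ to P-2 = (-120, -65, -0.3), Δ to P-3 = (-65, -195, -0.4).
∂h/∂x = +0.001695, ∂h/∂y = +0.001486 (det = 19175).
Flow direction (−∇h) has components (-0.001695 E, -0.001486 N).
Azimuth = atan2(E, N) = atan2(-0.001695, -0.001486) = 228.8° ≈ 229°.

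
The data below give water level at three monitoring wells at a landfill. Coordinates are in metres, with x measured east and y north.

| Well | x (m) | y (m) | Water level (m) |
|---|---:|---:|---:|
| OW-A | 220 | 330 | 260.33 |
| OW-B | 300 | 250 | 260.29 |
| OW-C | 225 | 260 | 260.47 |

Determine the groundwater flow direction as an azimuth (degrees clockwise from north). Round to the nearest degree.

051°

With h = a·x + b·y + c and OW-A as origin, the differences give:
  80·a + (-80)·b = -0.04
  5·a + (-70)·b = +0.14
Eliminate b (×(-70) and ×(-80), subtract): -5200·a = 14.000 → a = ∂h/∂x = -0.002692
Back-substitute: b = ∂h/∂y = -0.002192.
Flow direction (−∇h) has components (+0.002692 E, +0.002192 N).
Azimuth = atan2(E, N) = atan2(+0.002692, +0.002192) = 50.8° ≈ 051°.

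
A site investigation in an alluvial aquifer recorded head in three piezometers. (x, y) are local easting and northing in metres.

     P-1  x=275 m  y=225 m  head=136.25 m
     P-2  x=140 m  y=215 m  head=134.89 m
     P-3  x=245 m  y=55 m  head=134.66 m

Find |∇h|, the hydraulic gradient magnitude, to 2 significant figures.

With h = a·x + b·y + c and P-1 as origin, the differences give:
  (-135)·a + (-10)·b = -1.36
  (-30)·a + (-170)·b = -1.59
Eliminate b (×(-170) and ×(-10), subtract): 22650·a = 215.300 → a = ∂h/∂x = +0.009506
Back-substitute: b = ∂h/∂y = +0.007675.
|∇h| = √(0.009506² + 0.007675²) = 0.01222

0.012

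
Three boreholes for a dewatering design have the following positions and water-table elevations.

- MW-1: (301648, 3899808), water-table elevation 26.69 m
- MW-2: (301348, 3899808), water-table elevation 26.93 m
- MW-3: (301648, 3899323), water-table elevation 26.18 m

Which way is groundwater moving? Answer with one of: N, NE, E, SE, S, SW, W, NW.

SE

∂h/∂x = (26.93 − 26.69) / (301348 − 301648) = -0.0008000
∂h/∂y = (26.18 − 26.69) / (3899323 − 3899808) = +0.001052
Flow = −∇h = (+0.0008000 east, -0.001052 north), which points southeast.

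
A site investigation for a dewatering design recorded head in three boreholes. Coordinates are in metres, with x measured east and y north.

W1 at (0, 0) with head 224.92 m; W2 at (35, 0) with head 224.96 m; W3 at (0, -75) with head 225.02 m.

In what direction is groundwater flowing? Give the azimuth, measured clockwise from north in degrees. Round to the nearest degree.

∂h/∂x = (224.96 − 224.92) / (35 − 0) = +0.001143
∂h/∂y = (225.02 − 224.92) / (-75 − 0) = -0.001333
Flow direction (−∇h) has components (-0.001143 E, +0.001333 N).
Azimuth = atan2(E, N) = atan2(-0.001143, +0.001333) = 319.4° ≈ 319°.

319°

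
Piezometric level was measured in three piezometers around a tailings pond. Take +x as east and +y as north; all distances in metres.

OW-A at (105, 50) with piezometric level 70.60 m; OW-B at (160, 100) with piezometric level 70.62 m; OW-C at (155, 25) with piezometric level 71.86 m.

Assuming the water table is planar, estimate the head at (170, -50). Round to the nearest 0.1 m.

Taking OW-A as reference: OW-B−OW-A = (55, 50, +0.02); OW-C−OW-A = (50, -25, +1.26).
Determinant of the coordinate differences = 55·(-25) − 50·50 = -3875.
∂h/∂x = [(+0.02)·(-25) − (+1.26)·50] / -3875 = +0.01639
∂h/∂y = [55·(+1.26) − 50·(+0.02)] / -3875 = -0.01763
h(170, -50) = 70.60 + (+0.01639)·(65) + (-0.01763)·(-100) = 70.60 +1.065 +1.763 = 73.428 m.

73.4 m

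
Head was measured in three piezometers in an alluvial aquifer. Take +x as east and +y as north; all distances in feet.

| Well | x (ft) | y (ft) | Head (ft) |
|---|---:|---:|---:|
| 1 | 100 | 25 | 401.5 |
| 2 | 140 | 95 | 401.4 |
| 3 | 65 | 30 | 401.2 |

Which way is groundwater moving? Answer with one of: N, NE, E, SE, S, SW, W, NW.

Taking 1 as reference: 2−1 = (40, 70, -0.1); 3−1 = (-35, 5, -0.3).
Solve a·Δx + b·Δy = Δh: det = 40·5 − (-35)·70 = 2650.
∂h/∂x = [(-0.1)·5 − (-0.3)·70] / 2650 = +0.007736
∂h/∂y = [40·(-0.3) − (-35)·(-0.1)] / 2650 = -0.005849
Flow = −∇h = (-0.007736 east, +0.005849 north), which points northwest.

NW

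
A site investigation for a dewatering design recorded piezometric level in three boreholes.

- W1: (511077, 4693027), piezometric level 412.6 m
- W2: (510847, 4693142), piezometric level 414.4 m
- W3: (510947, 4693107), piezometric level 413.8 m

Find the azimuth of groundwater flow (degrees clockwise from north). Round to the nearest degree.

Taking W1 as reference: W2−W1 = (-230, 115, +1.8); W3−W1 = (-130, 80, +1.2).
Solve a·Δx + b·Δy = Δh: det = (-230)·80 − (-130)·115 = -3450.
∂h/∂x = [(+1.8)·80 − (+1.2)·115] / -3450 = -0.001739
∂h/∂y = [(-230)·(+1.2) − (-130)·(+1.8)] / -3450 = +0.01217
Flow direction (−∇h) has components (+0.001739 E, -0.01217 N).
Azimuth = atan2(E, N) = atan2(+0.001739, -0.01217) = 171.9° ≈ 172°.

172°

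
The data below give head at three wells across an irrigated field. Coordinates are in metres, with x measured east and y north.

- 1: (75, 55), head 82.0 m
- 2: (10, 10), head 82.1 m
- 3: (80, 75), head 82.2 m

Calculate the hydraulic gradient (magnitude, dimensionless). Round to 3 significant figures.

0.0162

With h = a·x + b·y + c and 1 as origin, the differences give:
  (-65)·a + (-45)·b = +0.1
  5·a + 20·b = +0.2
Eliminate b (×20 and ×(-45), subtract): -1075·a = 11.00 → a = ∂h/∂x = -0.01023
Back-substitute: b = ∂h/∂y = +0.01256.
|∇h| = √(-0.01023² + 0.01256²) = 0.0162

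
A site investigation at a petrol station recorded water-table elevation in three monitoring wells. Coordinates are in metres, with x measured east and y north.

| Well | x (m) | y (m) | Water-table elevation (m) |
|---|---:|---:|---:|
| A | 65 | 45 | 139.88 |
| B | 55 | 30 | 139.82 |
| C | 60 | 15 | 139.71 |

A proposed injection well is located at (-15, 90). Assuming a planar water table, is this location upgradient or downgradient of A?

Taking A as reference: B−A = (-10, -15, -0.06); C−A = (-5, -30, -0.17).
Determinant of the coordinate differences = (-10)·(-30) − (-5)·(-15) = 225.
∂h/∂x = [(-0.06)·(-30) − (-0.17)·(-15)] / 225 = -0.003333
∂h/∂y = [(-10)·(-0.17) − (-5)·(-0.06)] / 225 = +0.006222
Head at (-15, 90) = 139.88 + (-0.003333)·(-80) + (+0.006222)·(45) = 140.43 m.
That is higher than the 139.88 m at A, so the point is upgradient.

upgradient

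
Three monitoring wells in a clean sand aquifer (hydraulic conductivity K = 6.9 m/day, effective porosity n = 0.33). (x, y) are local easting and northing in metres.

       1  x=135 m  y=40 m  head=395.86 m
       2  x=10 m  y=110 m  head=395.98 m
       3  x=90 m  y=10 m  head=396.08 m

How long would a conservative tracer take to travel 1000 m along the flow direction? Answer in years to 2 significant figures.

31 years

Differences from 1: to 2 (Δx, Δy, Δh) = (-125, 70, +0.12); to 3 = (-45, -30, +0.22).
Solve a·Δx + b·Δy = Δh: det = (-125)·(-30) − (-45)·70 = 6900.
∂h/∂x = [(+0.12)·(-30) − (+0.22)·70] / 6900 = -0.002754
∂h/∂y = [(-125)·(+0.22) − (-45)·(+0.12)] / 6900 = -0.003203
|∇h| = √(-0.002754² + -0.003203²) = 0.004224
Seepage velocity v = K·i/n = 6.9 × 0.004224 / 0.33 = 0.08832 m/day.
t = 1000 / 0.08832 = 1.132e+04 days = 31 years.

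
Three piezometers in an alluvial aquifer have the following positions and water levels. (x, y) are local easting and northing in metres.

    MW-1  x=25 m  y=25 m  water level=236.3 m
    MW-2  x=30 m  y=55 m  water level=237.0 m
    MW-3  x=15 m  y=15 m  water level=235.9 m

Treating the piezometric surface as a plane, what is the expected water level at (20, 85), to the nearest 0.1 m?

With h = a·x + b·y + c and MW-1 as origin, the differences give:
  5·a + 30·b = +0.7
  (-10)·a + (-10)·b = -0.4
Eliminate b (×(-10) and ×30, subtract): 250·a = 5.00 → a = ∂h/∂x = +0.02000
Back-substitute: b = ∂h/∂y = +0.02000.
h(20, 85) = 236.3 + (+0.02000)·(-5) + (+0.02000)·(60) = 236.3 -0.100 +1.200 = 237.400 m.

237.4 m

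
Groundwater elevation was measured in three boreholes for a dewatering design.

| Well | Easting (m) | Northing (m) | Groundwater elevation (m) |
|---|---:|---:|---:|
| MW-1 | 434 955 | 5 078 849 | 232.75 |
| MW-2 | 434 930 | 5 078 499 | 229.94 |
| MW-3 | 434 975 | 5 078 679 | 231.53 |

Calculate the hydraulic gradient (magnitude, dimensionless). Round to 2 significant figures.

0.0089

Differences from MW-1: to MW-2 (Δx, Δy, Δh) = (-25, -350, -2.81); to MW-3 = (20, -170, -1.22).
Determinant of the coordinate differences = (-25)·(-170) − 20·(-350) = 11250.
∂h/∂x = [(-2.81)·(-170) − (-1.22)·(-350)] / 11250 = +0.004507
∂h/∂y = [(-25)·(-1.22) − 20·(-2.81)] / 11250 = +0.007707
|∇h| = √(0.004507² + 0.007707²) = 0.008928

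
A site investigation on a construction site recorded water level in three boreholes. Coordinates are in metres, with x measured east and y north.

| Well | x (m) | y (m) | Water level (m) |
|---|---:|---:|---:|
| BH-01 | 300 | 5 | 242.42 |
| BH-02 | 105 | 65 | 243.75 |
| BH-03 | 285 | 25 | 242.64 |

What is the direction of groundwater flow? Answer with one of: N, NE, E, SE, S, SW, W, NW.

SE

With h = a·x + b·y + c and BH-01 as origin, the differences give:
  (-195)·a + 60·b = +1.33
  (-15)·a + 20·b = +0.22
Eliminate b (×20 and ×60, subtract): -3000·a = 13.400 → a = ∂h/∂x = -0.004467
Back-substitute: b = ∂h/∂y = +0.007650.
Flow = −∇h = (+0.004467 east, -0.007650 north), which points southeast.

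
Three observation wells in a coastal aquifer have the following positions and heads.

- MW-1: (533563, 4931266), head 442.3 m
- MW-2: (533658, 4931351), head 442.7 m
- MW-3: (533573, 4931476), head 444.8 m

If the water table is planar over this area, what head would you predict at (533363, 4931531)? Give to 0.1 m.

Taking MW-1 as reference: MW-2−MW-1 = (95, 85, +0.4); MW-3−MW-1 = (10, 210, +2.5).
Determinant of the coordinate differences = 95·210 − 10·85 = 19100.
∂h/∂x = [(+0.4)·210 − (+2.5)·85] / 19100 = -0.006728
∂h/∂y = [95·(+2.5) − 10·(+0.4)] / 19100 = +0.01223
h(533363, 4931531) = 442.3 + (-0.006728)·(-200) + (+0.01223)·(265) = 442.3 +1.346 +3.240 = 446.885 m.

446.9 m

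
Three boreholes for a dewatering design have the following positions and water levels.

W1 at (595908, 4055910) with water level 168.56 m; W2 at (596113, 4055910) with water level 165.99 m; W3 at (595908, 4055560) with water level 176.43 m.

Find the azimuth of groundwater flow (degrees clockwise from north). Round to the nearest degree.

∂h/∂x = (165.99 − 168.56) / (596113 − 595908) = -0.01254
∂h/∂y = (176.43 − 168.56) / (4055560 − 4055910) = -0.02249
Flow direction (−∇h) has components (+0.01254 E, +0.02249 N).
Azimuth = atan2(E, N) = atan2(+0.01254, +0.02249) = 29.1° ≈ 029°.

029°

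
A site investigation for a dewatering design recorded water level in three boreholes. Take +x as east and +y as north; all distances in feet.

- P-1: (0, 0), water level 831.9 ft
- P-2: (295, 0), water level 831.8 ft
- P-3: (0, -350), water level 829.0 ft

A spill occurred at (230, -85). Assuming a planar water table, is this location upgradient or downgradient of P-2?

∂h/∂x = (831.8 − 831.9) / (295 − 0) = -0.0003390
∂h/∂y = (829.0 − 831.9) / (-350 − 0) = +0.008286
Head at (230, -85) = 831.9 + (-0.0003390)·(230) + (+0.008286)·(-85) = 831.12 ft.
That is lower than the 831.8 ft at P-2, so the point is downgradient.

downgradient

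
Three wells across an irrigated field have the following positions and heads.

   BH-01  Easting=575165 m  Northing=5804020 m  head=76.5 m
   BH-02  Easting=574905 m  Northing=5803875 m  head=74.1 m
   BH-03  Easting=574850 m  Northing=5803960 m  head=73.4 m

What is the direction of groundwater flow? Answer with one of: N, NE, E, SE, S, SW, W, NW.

Differences from BH-01: to BH-02 (Δx, Δy, Δh) = (-260, -145, -2.4); to BH-03 = (-315, -60, -3.1).
Determinant of the coordinate differences = (-260)·(-60) − (-315)·(-145) = -30075.
∂h/∂x = [(-2.4)·(-60) − (-3.1)·(-145)] / -30075 = +0.01016
∂h/∂y = [(-260)·(-3.1) − (-315)·(-2.4)] / -30075 = -0.001663
Flow = −∇h = (-0.01016 east, +0.001663 north), which points west.

W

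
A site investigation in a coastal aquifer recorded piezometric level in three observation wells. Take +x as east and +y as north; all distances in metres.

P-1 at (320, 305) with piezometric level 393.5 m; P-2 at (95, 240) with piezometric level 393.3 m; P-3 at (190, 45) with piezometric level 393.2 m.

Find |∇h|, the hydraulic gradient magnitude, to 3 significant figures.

With h = a·x + b·y + c and P-1 as origin, the differences give:
  (-225)·a + (-65)·b = -0.2
  (-130)·a + (-260)·b = -0.3
Eliminate b (×(-260) and ×(-65), subtract): 50050·a = 32.50 → a = ∂h/∂x = +0.0006494
Back-substitute: b = ∂h/∂y = +0.0008292.
|∇h| = √(0.0006494² + 0.0008292²) = 0.001053

0.00105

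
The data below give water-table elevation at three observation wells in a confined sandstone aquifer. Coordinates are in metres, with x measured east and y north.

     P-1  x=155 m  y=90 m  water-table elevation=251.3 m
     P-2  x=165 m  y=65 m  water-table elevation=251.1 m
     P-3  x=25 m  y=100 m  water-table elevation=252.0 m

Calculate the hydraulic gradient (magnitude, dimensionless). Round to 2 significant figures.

0.0078

Taking P-1 as reference: P-2−P-1 = (10, -25, -0.2); P-3−P-1 = (-130, 10, +0.7).
Determinant of the coordinate differences = 10·10 − (-130)·(-25) = -3150.
∂h/∂x = [(-0.2)·10 − (+0.7)·(-25)] / -3150 = -0.004921
∂h/∂y = [10·(+0.7) − (-130)·(-0.2)] / -3150 = +0.006032
|∇h| = √(-0.004921² + 0.006032²) = 0.007785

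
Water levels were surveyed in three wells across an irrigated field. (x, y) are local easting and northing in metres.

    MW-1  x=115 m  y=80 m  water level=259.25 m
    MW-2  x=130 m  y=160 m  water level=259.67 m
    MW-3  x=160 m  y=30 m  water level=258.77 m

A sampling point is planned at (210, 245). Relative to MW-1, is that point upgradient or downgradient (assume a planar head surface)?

Taking MW-1 as reference: MW-2−MW-1 = (15, 80, +0.42); MW-3−MW-1 = (45, -50, -0.48).
Solve a·Δx + b·Δy = Δh: det = 15·(-50) − 45·80 = -4350.
∂h/∂x = [(+0.42)·(-50) − (-0.48)·80] / -4350 = -0.004000
∂h/∂y = [15·(-0.48) − 45·(+0.42)] / -4350 = +0.006000
Head at (210, 245) = 259.25 + (-0.004000)·(95) + (+0.006000)·(165) = 259.86 m.
That is higher than the 259.25 m at MW-1, so the point is upgradient.

upgradient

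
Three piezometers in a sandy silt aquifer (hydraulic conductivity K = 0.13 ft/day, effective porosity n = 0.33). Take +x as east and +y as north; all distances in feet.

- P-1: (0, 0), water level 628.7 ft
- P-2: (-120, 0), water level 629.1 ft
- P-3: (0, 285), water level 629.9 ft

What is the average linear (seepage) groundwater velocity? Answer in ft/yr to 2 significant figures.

0.77 ft/yr

∂h/∂x = (629.1 − 628.7) / (-120 − 0) = -0.003333
∂h/∂y = (629.9 − 628.7) / (285 − 0) = +0.004211
|∇h| = √(-0.003333² + 0.004211²) = 0.00537
Seepage velocity v = K·i/n = 0.13 × 0.00537 / 0.33 = 0.002115 ft/day = 0.7725 ft/yr.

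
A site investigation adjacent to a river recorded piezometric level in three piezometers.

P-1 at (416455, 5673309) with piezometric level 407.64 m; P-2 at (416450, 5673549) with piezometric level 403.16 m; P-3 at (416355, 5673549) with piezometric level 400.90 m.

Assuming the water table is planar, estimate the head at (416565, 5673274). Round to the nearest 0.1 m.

With h = a·x + b·y + c and P-1 as origin, the differences give:
  (-5)·a + 240·b = -4.48
  (-100)·a + 240·b = -6.74
Eliminate b (×240 and ×240, subtract): 22800·a = 542.400 → a = ∂h/∂x = +0.02379
Back-substitute: b = ∂h/∂y = -0.01817.
h(416565, 5673274) = 407.64 + (+0.02379)·(110) + (-0.01817)·(-35) = 407.64 +2.617 +0.636 = 410.893 m.

410.9 m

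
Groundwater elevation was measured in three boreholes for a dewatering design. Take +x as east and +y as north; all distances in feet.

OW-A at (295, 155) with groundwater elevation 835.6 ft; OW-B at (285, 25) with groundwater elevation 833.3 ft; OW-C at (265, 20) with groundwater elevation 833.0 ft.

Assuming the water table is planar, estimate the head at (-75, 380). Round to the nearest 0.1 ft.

835.4 ft

Taking OW-A as reference: OW-B−OW-A = (-10, -130, -2.3); OW-C−OW-A = (-30, -135, -2.6).
Determinant of the coordinate differences = (-10)·(-135) − (-30)·(-130) = -2550.
∂h/∂x = [(-2.3)·(-135) − (-2.6)·(-130)] / -2550 = +0.01078
∂h/∂y = [(-10)·(-2.6) − (-30)·(-2.3)] / -2550 = +0.01686
h(-75, 380) = 835.6 + (+0.01078)·(-370) + (+0.01686)·(225) = 835.6 -3.990 +3.794 = 835.404 ft.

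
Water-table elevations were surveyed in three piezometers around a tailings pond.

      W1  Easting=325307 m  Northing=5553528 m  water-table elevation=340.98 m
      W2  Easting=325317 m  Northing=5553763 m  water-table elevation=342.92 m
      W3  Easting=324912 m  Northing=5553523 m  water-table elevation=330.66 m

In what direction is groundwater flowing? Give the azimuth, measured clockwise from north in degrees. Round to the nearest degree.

With h = a·x + b·y + c and W1 as origin, the differences give:
  10·a + 235·b = +1.94
  (-395)·a + (-5)·b = -10.32
Eliminate b (×(-5) and ×235, subtract): 92775·a = 2415.500 → a = ∂h/∂x = +0.02604
Back-substitute: b = ∂h/∂y = +0.007147.
Flow direction (−∇h) has components (-0.02604 E, -0.007147 N).
Azimuth = atan2(E, N) = atan2(-0.02604, -0.007147) = 254.6° ≈ 255°.

255°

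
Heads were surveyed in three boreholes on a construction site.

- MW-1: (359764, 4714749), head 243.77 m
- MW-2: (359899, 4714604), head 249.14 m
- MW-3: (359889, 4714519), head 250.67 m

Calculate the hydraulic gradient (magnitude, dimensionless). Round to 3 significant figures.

Taking MW-1 as reference: MW-2−MW-1 = (135, -145, +5.37); MW-3−MW-1 = (125, -230, +6.90).
Solve a·Δx + b·Δy = Δh: det = 135·(-230) − 125·(-145) = -12925.
∂h/∂x = [(+5.37)·(-230) − (+6.90)·(-145)] / -12925 = +0.01815
∂h/∂y = [135·(+6.90) − 125·(+5.37)] / -12925 = -0.02014
|∇h| = √(0.01815² + -0.02014²) = 0.02711

0.0271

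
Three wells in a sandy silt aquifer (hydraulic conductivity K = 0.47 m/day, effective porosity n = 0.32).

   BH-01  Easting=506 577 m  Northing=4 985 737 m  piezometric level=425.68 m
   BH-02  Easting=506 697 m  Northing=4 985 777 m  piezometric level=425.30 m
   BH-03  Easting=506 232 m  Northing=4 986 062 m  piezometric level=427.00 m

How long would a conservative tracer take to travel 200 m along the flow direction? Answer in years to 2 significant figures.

110 years

Three-point gradient (reference BH-01): Δ to BH-02 = (120, 40, -0.38), Δ to BH-03 = (-345, 325, +1.32).
∂h/∂x = -0.003339, ∂h/∂y = +0.0005170 (det = 52800).
|∇h| = √(-0.003339² + 0.0005170²) = 0.003379
Seepage velocity v = K·i/n = 0.47 × 0.003379 / 0.32 = 0.004963 m/day.
t = 200 / 0.004963 = 4.03e+04 days = 110 years.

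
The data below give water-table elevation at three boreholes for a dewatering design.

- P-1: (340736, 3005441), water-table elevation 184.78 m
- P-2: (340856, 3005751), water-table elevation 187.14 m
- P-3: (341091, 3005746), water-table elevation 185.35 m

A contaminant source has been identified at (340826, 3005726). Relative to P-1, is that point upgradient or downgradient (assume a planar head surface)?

upgradient

Differences from P-1: to P-2 (Δx, Δy, Δh) = (120, 310, +2.36); to P-3 = (355, 305, +0.57).
Solve a·Δx + b·Δy = Δh: det = 120·305 − 355·310 = -73450.
∂h/∂x = [(+2.36)·305 − (+0.57)·310] / -73450 = -0.007394
∂h/∂y = [120·(+0.57) − 355·(+2.36)] / -73450 = +0.01048
Head at (340826, 3005726) = 184.78 + (-0.007394)·(90) + (+0.01048)·(285) = 187.10 m.
That is higher than the 184.78 m at P-1, so the point is upgradient.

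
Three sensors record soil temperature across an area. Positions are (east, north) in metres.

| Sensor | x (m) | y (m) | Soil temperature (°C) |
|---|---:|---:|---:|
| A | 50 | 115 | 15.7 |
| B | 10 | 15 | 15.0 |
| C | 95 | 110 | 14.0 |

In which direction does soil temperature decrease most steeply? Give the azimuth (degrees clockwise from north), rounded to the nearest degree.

Differences from A: to B (Δx, Δy, Δh) = (-40, -100, -0.7); to C = (45, -5, -1.7).
Determinant of the coordinate differences = (-40)·(-5) − 45·(-100) = 4700.
∂T/∂x = [(-0.7)·(-5) − (-1.7)·(-100)] / 4700 = -0.03543
∂T/∂y = [(-40)·(-1.7) − 45·(-0.7)] / 4700 = +0.02117
Steepest decrease is along −∇f: components (+0.03543 E, -0.02117 N).
Azimuth = atan2(+0.03543, -0.02117) = 120.9° ≈ 121°.

121°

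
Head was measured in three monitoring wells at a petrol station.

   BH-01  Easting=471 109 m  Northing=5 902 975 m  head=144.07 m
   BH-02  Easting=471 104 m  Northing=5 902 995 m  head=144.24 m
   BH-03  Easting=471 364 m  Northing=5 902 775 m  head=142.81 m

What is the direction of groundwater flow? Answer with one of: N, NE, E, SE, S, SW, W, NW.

S

With h = a·x + b·y + c and BH-01 as origin, the differences give:
  (-5)·a + 20·b = +0.17
  255·a + (-200)·b = -1.26
Eliminate b (×(-200) and ×20, subtract): -4100·a = -8.800 → a = ∂h/∂x = +0.002146
Back-substitute: b = ∂h/∂y = +0.009037.
Flow = −∇h = (-0.002146 east, -0.009037 north), which points south.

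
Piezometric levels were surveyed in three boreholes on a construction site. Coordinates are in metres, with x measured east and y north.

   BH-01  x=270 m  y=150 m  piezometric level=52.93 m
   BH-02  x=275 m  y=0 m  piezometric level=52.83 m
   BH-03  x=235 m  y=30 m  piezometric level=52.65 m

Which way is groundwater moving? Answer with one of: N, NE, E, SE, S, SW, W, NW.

W

Differences from BH-01: to BH-02 (Δx, Δy, Δh) = (5, -150, -0.10); to BH-03 = (-35, -120, -0.28).
Solve a·Δx + b·Δy = Δh: det = 5·(-120) − (-35)·(-150) = -5850.
∂h/∂x = [(-0.10)·(-120) − (-0.28)·(-150)] / -5850 = +0.005128
∂h/∂y = [5·(-0.28) − (-35)·(-0.10)] / -5850 = +0.0008376
Flow = −∇h = (-0.005128 east, -0.0008376 north), which points west.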